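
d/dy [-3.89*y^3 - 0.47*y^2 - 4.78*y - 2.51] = -11.67*y^2 - 0.94*y - 4.78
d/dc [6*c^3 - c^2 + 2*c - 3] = 18*c^2 - 2*c + 2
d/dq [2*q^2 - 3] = 4*q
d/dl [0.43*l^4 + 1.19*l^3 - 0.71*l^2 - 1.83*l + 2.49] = 1.72*l^3 + 3.57*l^2 - 1.42*l - 1.83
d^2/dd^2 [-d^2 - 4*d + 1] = -2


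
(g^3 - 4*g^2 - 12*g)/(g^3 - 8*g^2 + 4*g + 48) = g/(g - 4)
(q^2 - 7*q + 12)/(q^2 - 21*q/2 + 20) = 2*(q^2 - 7*q + 12)/(2*q^2 - 21*q + 40)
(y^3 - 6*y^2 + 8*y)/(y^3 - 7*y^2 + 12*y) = (y - 2)/(y - 3)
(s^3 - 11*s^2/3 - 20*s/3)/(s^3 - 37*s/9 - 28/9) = 3*s*(s - 5)/(3*s^2 - 4*s - 7)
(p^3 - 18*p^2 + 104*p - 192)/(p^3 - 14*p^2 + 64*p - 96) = (p - 8)/(p - 4)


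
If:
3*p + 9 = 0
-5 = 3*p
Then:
No Solution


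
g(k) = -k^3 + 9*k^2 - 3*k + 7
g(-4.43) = 283.85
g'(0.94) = 11.27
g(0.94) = 11.30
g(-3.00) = 124.00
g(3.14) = 55.36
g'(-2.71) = -73.81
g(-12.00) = 3067.00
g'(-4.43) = -141.61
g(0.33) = 6.95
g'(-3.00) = -84.00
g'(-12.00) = -651.00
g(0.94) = 11.30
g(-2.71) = 101.13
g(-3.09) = 131.71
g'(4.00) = 21.00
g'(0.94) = 11.27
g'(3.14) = 23.94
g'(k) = -3*k^2 + 18*k - 3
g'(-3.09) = -87.26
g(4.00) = 75.00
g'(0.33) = 2.61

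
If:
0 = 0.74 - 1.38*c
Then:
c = 0.54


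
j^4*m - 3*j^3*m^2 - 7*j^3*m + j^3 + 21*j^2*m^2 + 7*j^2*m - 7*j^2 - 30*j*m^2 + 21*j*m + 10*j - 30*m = (j - 5)*(j - 2)*(j - 3*m)*(j*m + 1)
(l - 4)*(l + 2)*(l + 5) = l^3 + 3*l^2 - 18*l - 40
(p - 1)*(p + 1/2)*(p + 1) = p^3 + p^2/2 - p - 1/2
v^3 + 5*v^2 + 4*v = v*(v + 1)*(v + 4)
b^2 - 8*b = b*(b - 8)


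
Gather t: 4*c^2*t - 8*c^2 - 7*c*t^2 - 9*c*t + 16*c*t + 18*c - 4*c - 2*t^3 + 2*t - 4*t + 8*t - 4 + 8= -8*c^2 - 7*c*t^2 + 14*c - 2*t^3 + t*(4*c^2 + 7*c + 6) + 4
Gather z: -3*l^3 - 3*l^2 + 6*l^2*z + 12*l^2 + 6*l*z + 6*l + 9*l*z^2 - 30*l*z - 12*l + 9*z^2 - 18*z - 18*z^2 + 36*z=-3*l^3 + 9*l^2 - 6*l + z^2*(9*l - 9) + z*(6*l^2 - 24*l + 18)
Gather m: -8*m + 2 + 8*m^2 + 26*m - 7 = 8*m^2 + 18*m - 5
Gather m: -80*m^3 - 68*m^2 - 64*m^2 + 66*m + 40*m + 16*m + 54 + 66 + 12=-80*m^3 - 132*m^2 + 122*m + 132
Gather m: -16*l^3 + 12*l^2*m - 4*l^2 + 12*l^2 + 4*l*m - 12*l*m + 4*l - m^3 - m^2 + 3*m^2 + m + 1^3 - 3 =-16*l^3 + 8*l^2 + 4*l - m^3 + 2*m^2 + m*(12*l^2 - 8*l + 1) - 2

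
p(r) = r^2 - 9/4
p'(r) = 2*r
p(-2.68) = 4.93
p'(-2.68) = -5.36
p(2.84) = 5.82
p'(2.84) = 5.68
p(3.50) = 10.00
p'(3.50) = 7.00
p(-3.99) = 13.67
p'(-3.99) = -7.98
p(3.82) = 12.34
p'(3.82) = 7.64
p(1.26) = -0.66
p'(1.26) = 2.52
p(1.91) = 1.40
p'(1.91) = 3.82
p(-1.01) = -1.23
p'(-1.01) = -2.02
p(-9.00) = 78.75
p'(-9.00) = -18.00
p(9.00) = 78.75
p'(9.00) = 18.00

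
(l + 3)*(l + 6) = l^2 + 9*l + 18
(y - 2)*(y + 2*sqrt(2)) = y^2 - 2*y + 2*sqrt(2)*y - 4*sqrt(2)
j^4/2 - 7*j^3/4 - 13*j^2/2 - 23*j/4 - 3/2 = (j/2 + 1/2)*(j - 6)*(j + 1/2)*(j + 1)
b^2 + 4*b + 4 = (b + 2)^2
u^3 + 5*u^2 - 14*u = u*(u - 2)*(u + 7)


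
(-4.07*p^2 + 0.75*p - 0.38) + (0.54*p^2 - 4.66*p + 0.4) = -3.53*p^2 - 3.91*p + 0.02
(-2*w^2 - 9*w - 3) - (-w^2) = -w^2 - 9*w - 3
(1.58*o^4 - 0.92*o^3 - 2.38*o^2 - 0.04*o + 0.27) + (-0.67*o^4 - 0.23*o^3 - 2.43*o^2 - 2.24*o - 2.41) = 0.91*o^4 - 1.15*o^3 - 4.81*o^2 - 2.28*o - 2.14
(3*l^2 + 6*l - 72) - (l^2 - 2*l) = 2*l^2 + 8*l - 72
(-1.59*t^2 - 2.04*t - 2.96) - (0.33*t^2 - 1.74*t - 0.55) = -1.92*t^2 - 0.3*t - 2.41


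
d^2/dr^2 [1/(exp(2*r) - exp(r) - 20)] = ((1 - 4*exp(r))*(-exp(2*r) + exp(r) + 20) - 2*(2*exp(r) - 1)^2*exp(r))*exp(r)/(-exp(2*r) + exp(r) + 20)^3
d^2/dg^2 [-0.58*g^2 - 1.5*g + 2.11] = -1.16000000000000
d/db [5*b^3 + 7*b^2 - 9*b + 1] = 15*b^2 + 14*b - 9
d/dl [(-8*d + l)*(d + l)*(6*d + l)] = -50*d^2 - 2*d*l + 3*l^2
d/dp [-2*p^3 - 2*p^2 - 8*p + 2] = -6*p^2 - 4*p - 8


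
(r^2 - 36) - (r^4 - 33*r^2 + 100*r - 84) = -r^4 + 34*r^2 - 100*r + 48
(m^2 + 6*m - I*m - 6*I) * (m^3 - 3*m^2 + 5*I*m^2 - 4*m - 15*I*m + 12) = m^5 + 3*m^4 + 4*I*m^4 - 17*m^3 + 12*I*m^3 + 3*m^2 - 68*I*m^2 - 18*m + 12*I*m - 72*I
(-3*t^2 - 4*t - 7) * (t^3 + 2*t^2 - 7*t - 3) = -3*t^5 - 10*t^4 + 6*t^3 + 23*t^2 + 61*t + 21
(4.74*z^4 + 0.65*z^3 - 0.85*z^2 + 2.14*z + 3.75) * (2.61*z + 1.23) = 12.3714*z^5 + 7.5267*z^4 - 1.419*z^3 + 4.5399*z^2 + 12.4197*z + 4.6125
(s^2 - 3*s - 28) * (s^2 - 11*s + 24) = s^4 - 14*s^3 + 29*s^2 + 236*s - 672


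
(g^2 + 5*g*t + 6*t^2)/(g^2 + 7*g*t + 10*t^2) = (g + 3*t)/(g + 5*t)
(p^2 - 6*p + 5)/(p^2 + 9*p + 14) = (p^2 - 6*p + 5)/(p^2 + 9*p + 14)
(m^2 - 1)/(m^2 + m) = (m - 1)/m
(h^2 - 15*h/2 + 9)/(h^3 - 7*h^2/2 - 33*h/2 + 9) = (2*h - 3)/(2*h^2 + 5*h - 3)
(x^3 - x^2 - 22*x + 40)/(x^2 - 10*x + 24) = (x^2 + 3*x - 10)/(x - 6)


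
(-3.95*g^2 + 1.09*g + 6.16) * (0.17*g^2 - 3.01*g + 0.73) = -0.6715*g^4 + 12.0748*g^3 - 5.1172*g^2 - 17.7459*g + 4.4968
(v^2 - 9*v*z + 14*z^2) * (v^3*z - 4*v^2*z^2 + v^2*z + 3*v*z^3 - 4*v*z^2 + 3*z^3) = v^5*z - 13*v^4*z^2 + v^4*z + 53*v^3*z^3 - 13*v^3*z^2 - 83*v^2*z^4 + 53*v^2*z^3 + 42*v*z^5 - 83*v*z^4 + 42*z^5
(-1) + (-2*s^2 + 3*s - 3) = -2*s^2 + 3*s - 4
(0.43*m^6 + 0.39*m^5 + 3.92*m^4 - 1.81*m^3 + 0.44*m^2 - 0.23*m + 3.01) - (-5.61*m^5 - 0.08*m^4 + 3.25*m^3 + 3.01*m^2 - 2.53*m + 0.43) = 0.43*m^6 + 6.0*m^5 + 4.0*m^4 - 5.06*m^3 - 2.57*m^2 + 2.3*m + 2.58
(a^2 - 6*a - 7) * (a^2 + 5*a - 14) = a^4 - a^3 - 51*a^2 + 49*a + 98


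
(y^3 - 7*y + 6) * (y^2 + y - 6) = y^5 + y^4 - 13*y^3 - y^2 + 48*y - 36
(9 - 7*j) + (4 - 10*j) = 13 - 17*j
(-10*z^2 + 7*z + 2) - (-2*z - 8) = -10*z^2 + 9*z + 10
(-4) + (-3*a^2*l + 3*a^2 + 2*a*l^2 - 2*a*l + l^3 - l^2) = -3*a^2*l + 3*a^2 + 2*a*l^2 - 2*a*l + l^3 - l^2 - 4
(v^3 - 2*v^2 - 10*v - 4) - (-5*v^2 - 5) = v^3 + 3*v^2 - 10*v + 1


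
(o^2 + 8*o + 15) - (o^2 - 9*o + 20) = 17*o - 5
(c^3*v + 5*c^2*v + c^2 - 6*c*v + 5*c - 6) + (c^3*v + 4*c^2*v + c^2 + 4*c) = 2*c^3*v + 9*c^2*v + 2*c^2 - 6*c*v + 9*c - 6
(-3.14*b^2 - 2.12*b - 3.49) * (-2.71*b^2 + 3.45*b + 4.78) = 8.5094*b^4 - 5.0878*b^3 - 12.8653*b^2 - 22.1741*b - 16.6822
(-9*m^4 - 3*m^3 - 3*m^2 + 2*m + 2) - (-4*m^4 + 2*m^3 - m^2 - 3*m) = -5*m^4 - 5*m^3 - 2*m^2 + 5*m + 2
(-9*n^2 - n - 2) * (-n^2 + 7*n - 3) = 9*n^4 - 62*n^3 + 22*n^2 - 11*n + 6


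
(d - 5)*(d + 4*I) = d^2 - 5*d + 4*I*d - 20*I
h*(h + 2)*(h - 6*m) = h^3 - 6*h^2*m + 2*h^2 - 12*h*m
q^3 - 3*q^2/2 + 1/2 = (q - 1)^2*(q + 1/2)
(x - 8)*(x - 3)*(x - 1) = x^3 - 12*x^2 + 35*x - 24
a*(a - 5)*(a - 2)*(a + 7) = a^4 - 39*a^2 + 70*a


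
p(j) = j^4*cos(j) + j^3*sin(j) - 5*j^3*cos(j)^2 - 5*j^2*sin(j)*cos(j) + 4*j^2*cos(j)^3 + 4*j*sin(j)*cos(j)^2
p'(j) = -j^4*sin(j) + 10*j^3*sin(j)*cos(j) + 5*j^3*cos(j) + 5*j^2*sin(j)^2 - 12*j^2*sin(j)*cos(j)^2 + 3*j^2*sin(j) - 20*j^2*cos(j)^2 - 8*j*sin(j)^2*cos(j) - 10*j*sin(j)*cos(j) + 12*j*cos(j)^3 + 4*sin(j)*cos(j)^2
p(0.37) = 0.49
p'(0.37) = 0.99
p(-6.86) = 3395.35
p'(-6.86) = 810.89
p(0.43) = 0.53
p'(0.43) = 0.30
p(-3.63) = -3.58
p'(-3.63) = 108.38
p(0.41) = 0.52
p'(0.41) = 0.55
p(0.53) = 0.50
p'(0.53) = -1.07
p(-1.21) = 6.76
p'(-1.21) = 3.32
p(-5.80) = 1692.21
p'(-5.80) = -2797.95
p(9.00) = -8784.10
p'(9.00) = -10306.18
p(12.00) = 11072.29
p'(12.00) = 9294.02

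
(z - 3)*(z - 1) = z^2 - 4*z + 3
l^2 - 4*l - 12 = (l - 6)*(l + 2)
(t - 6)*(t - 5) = t^2 - 11*t + 30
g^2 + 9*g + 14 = (g + 2)*(g + 7)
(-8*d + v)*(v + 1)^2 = -8*d*v^2 - 16*d*v - 8*d + v^3 + 2*v^2 + v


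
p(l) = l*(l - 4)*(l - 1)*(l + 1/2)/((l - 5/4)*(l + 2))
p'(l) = -l*(l - 4)*(l - 1)*(l + 1/2)/((l - 5/4)*(l + 2)^2) + l*(l - 4)*(l - 1)/((l - 5/4)*(l + 2)) + l*(l - 4)*(l + 1/2)/((l - 5/4)*(l + 2)) - l*(l - 4)*(l - 1)*(l + 1/2)/((l - 5/4)^2*(l + 2)) + l*(l - 1)*(l + 1/2)/((l - 5/4)*(l + 2)) + (l - 4)*(l - 1)*(l + 1/2)/((l - 5/4)*(l + 2)) = 2*(16*l^5 - 18*l^4 - 134*l^3 + 263*l^2 - 60*l - 40)/(16*l^4 + 24*l^3 - 71*l^2 - 60*l + 100)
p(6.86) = 17.02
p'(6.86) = 8.70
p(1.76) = -3.53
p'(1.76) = 1.22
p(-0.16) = 0.10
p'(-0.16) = -0.43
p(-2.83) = 50.94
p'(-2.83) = 13.24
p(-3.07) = 49.12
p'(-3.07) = 3.15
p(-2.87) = 50.45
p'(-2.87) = 10.99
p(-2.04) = 438.33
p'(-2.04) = 10375.33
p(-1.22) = -5.28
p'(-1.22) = 19.70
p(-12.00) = 216.63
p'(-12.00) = -29.08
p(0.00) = 0.00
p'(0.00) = -0.80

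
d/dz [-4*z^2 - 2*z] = -8*z - 2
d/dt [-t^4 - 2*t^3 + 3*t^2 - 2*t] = -4*t^3 - 6*t^2 + 6*t - 2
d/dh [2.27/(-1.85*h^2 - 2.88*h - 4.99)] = (8.399*h + 6.5376)/(1.85*h^2 + 2.88*h + 4.99)^2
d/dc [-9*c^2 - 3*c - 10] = -18*c - 3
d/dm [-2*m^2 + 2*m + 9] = 2 - 4*m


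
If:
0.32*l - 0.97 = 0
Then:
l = 3.03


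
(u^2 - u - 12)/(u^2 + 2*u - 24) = (u + 3)/(u + 6)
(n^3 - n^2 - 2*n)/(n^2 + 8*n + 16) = n*(n^2 - n - 2)/(n^2 + 8*n + 16)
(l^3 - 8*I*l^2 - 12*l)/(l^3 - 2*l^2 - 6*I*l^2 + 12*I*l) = (l - 2*I)/(l - 2)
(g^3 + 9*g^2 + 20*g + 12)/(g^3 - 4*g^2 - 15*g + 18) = (g^3 + 9*g^2 + 20*g + 12)/(g^3 - 4*g^2 - 15*g + 18)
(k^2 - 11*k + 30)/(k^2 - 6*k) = (k - 5)/k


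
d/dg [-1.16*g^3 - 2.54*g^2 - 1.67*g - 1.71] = -3.48*g^2 - 5.08*g - 1.67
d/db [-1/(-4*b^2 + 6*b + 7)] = 2*(3 - 4*b)/(-4*b^2 + 6*b + 7)^2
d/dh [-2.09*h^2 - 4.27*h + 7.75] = -4.18*h - 4.27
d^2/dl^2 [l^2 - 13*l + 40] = 2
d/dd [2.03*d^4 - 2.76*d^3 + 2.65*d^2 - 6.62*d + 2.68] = 8.12*d^3 - 8.28*d^2 + 5.3*d - 6.62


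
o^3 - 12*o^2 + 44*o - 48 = (o - 6)*(o - 4)*(o - 2)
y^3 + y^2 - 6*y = y*(y - 2)*(y + 3)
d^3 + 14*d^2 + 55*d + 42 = (d + 1)*(d + 6)*(d + 7)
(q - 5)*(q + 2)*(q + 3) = q^3 - 19*q - 30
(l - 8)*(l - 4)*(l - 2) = l^3 - 14*l^2 + 56*l - 64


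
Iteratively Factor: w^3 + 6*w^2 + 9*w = (w + 3)*(w^2 + 3*w) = (w + 3)^2*(w)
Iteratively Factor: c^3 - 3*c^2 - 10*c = (c - 5)*(c^2 + 2*c) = c*(c - 5)*(c + 2)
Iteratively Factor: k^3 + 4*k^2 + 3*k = (k)*(k^2 + 4*k + 3) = k*(k + 3)*(k + 1)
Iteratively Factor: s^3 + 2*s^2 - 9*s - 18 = (s + 2)*(s^2 - 9) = (s + 2)*(s + 3)*(s - 3)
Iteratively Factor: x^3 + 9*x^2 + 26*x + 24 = (x + 3)*(x^2 + 6*x + 8) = (x + 2)*(x + 3)*(x + 4)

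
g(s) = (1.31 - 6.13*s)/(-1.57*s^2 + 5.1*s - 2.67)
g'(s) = (1.31 - 6.13*s)*(3.14*s - 5.1)/(-1.57*s^2 + 5.1*s - 2.67)^2 - 6.13/(-1.57*s^2 + 5.1*s - 2.67)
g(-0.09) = -0.59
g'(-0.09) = 0.94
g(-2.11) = -0.70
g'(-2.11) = -0.10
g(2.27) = -15.43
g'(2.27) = -45.80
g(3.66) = 4.20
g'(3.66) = -4.11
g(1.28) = -5.08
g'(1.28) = -0.49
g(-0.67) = -0.80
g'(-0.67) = 0.06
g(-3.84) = -0.55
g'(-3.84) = -0.07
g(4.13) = 2.86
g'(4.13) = -1.95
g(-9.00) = -0.32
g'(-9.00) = -0.03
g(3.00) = 11.39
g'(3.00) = -28.71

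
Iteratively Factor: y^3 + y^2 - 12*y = (y)*(y^2 + y - 12) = y*(y + 4)*(y - 3)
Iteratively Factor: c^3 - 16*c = (c)*(c^2 - 16) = c*(c - 4)*(c + 4)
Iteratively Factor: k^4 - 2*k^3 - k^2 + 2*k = (k + 1)*(k^3 - 3*k^2 + 2*k) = k*(k + 1)*(k^2 - 3*k + 2) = k*(k - 2)*(k + 1)*(k - 1)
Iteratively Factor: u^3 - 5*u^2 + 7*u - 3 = (u - 1)*(u^2 - 4*u + 3) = (u - 1)^2*(u - 3)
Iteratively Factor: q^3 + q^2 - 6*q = (q)*(q^2 + q - 6) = q*(q + 3)*(q - 2)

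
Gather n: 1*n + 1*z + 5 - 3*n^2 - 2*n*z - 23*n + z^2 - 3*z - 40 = -3*n^2 + n*(-2*z - 22) + z^2 - 2*z - 35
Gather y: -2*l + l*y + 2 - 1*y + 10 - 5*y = -2*l + y*(l - 6) + 12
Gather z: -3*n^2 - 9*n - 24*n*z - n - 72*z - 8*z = -3*n^2 - 10*n + z*(-24*n - 80)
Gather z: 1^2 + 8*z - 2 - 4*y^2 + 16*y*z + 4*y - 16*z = -4*y^2 + 4*y + z*(16*y - 8) - 1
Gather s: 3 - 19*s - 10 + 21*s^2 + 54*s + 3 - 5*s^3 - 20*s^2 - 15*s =-5*s^3 + s^2 + 20*s - 4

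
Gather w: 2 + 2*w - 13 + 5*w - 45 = 7*w - 56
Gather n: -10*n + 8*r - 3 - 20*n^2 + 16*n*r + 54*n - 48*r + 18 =-20*n^2 + n*(16*r + 44) - 40*r + 15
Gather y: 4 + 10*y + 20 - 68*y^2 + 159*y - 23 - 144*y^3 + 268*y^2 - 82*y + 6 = -144*y^3 + 200*y^2 + 87*y + 7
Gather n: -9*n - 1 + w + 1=-9*n + w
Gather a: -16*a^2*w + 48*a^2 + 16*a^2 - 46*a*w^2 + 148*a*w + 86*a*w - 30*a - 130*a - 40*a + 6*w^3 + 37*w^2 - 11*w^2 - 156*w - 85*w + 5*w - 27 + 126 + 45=a^2*(64 - 16*w) + a*(-46*w^2 + 234*w - 200) + 6*w^3 + 26*w^2 - 236*w + 144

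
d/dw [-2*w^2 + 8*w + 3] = 8 - 4*w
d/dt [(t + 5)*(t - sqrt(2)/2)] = 2*t - sqrt(2)/2 + 5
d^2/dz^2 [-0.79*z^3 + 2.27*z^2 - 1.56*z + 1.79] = 4.54 - 4.74*z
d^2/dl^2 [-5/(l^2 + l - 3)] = 10*(l^2 + l - (2*l + 1)^2 - 3)/(l^2 + l - 3)^3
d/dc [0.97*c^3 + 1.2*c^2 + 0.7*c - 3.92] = 2.91*c^2 + 2.4*c + 0.7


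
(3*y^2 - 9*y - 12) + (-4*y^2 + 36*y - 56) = -y^2 + 27*y - 68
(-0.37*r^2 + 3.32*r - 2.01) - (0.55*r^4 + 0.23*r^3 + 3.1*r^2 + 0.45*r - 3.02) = -0.55*r^4 - 0.23*r^3 - 3.47*r^2 + 2.87*r + 1.01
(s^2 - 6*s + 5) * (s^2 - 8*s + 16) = s^4 - 14*s^3 + 69*s^2 - 136*s + 80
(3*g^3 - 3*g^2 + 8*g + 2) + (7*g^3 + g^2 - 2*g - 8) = 10*g^3 - 2*g^2 + 6*g - 6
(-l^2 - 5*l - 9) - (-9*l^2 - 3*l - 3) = 8*l^2 - 2*l - 6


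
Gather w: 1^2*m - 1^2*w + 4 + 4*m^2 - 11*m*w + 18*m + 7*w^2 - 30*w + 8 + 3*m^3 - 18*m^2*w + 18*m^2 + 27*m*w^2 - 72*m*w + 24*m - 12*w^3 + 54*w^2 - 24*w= 3*m^3 + 22*m^2 + 43*m - 12*w^3 + w^2*(27*m + 61) + w*(-18*m^2 - 83*m - 55) + 12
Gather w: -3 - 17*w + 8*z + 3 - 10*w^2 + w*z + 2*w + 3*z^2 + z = -10*w^2 + w*(z - 15) + 3*z^2 + 9*z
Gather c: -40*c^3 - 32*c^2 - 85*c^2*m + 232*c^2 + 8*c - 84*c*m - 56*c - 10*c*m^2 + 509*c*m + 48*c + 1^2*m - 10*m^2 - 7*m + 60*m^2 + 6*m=-40*c^3 + c^2*(200 - 85*m) + c*(-10*m^2 + 425*m) + 50*m^2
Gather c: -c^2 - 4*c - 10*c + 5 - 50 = -c^2 - 14*c - 45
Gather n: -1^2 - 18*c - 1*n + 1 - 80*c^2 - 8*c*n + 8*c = -80*c^2 - 10*c + n*(-8*c - 1)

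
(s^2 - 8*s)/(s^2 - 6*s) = (s - 8)/(s - 6)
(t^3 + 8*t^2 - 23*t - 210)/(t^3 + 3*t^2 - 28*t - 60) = (t + 7)/(t + 2)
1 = 1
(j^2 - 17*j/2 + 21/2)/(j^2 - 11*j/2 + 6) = (j - 7)/(j - 4)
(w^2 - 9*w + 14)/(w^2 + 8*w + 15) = (w^2 - 9*w + 14)/(w^2 + 8*w + 15)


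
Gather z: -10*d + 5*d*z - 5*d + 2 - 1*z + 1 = -15*d + z*(5*d - 1) + 3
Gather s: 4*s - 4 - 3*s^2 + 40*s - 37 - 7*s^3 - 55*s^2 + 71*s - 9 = -7*s^3 - 58*s^2 + 115*s - 50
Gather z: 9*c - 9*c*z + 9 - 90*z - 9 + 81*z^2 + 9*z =9*c + 81*z^2 + z*(-9*c - 81)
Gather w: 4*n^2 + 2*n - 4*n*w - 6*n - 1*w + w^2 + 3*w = 4*n^2 - 4*n + w^2 + w*(2 - 4*n)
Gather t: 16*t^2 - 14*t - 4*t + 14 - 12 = 16*t^2 - 18*t + 2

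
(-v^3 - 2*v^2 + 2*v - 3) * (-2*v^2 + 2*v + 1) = 2*v^5 + 2*v^4 - 9*v^3 + 8*v^2 - 4*v - 3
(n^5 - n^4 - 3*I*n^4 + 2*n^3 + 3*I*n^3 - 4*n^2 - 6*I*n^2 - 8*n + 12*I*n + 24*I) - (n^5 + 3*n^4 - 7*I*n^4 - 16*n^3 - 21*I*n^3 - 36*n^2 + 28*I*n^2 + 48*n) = -4*n^4 + 4*I*n^4 + 18*n^3 + 24*I*n^3 + 32*n^2 - 34*I*n^2 - 56*n + 12*I*n + 24*I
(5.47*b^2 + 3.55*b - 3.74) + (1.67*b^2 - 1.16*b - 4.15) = 7.14*b^2 + 2.39*b - 7.89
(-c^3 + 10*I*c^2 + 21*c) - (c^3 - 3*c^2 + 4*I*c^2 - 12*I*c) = -2*c^3 + 3*c^2 + 6*I*c^2 + 21*c + 12*I*c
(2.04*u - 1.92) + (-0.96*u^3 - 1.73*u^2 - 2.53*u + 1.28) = -0.96*u^3 - 1.73*u^2 - 0.49*u - 0.64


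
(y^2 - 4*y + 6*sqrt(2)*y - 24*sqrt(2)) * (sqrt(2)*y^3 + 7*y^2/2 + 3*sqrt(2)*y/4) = sqrt(2)*y^5 - 4*sqrt(2)*y^4 + 31*y^4/2 - 62*y^3 + 87*sqrt(2)*y^3/4 - 87*sqrt(2)*y^2 + 9*y^2 - 36*y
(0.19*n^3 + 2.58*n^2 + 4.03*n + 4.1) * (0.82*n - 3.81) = 0.1558*n^4 + 1.3917*n^3 - 6.5252*n^2 - 11.9923*n - 15.621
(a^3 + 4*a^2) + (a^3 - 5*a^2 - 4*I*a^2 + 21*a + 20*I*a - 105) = 2*a^3 - a^2 - 4*I*a^2 + 21*a + 20*I*a - 105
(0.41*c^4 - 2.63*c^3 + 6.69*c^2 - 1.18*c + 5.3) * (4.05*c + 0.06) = 1.6605*c^5 - 10.6269*c^4 + 26.9367*c^3 - 4.3776*c^2 + 21.3942*c + 0.318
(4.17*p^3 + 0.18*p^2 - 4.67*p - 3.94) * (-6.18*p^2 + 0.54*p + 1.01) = -25.7706*p^5 + 1.1394*p^4 + 33.1695*p^3 + 22.0092*p^2 - 6.8443*p - 3.9794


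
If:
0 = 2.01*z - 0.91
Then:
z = 0.45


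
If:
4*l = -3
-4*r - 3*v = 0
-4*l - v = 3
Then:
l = -3/4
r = 0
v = 0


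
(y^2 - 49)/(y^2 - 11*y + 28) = (y + 7)/(y - 4)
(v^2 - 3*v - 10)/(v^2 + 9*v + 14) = (v - 5)/(v + 7)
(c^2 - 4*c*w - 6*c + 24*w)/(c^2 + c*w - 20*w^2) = (c - 6)/(c + 5*w)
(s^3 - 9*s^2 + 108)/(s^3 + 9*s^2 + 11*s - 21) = (s^2 - 12*s + 36)/(s^2 + 6*s - 7)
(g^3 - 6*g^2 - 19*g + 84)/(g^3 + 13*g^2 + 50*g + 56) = (g^2 - 10*g + 21)/(g^2 + 9*g + 14)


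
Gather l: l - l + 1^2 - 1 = 0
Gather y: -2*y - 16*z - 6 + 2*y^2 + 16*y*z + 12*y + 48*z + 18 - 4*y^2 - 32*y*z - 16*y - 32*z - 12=-2*y^2 + y*(-16*z - 6)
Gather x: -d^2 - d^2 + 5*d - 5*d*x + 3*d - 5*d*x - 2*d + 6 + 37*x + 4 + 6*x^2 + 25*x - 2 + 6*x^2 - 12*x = -2*d^2 + 6*d + 12*x^2 + x*(50 - 10*d) + 8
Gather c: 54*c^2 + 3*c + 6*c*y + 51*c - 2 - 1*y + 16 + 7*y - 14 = 54*c^2 + c*(6*y + 54) + 6*y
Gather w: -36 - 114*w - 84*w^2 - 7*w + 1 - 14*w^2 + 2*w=-98*w^2 - 119*w - 35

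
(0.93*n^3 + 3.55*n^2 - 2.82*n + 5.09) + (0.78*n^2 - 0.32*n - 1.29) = 0.93*n^3 + 4.33*n^2 - 3.14*n + 3.8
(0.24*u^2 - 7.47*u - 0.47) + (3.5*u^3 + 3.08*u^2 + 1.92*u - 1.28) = 3.5*u^3 + 3.32*u^2 - 5.55*u - 1.75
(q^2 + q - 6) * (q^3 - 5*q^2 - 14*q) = q^5 - 4*q^4 - 25*q^3 + 16*q^2 + 84*q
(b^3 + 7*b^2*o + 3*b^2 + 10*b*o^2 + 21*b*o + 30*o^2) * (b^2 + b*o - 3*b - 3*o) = b^5 + 8*b^4*o + 17*b^3*o^2 - 9*b^3 + 10*b^2*o^3 - 72*b^2*o - 153*b*o^2 - 90*o^3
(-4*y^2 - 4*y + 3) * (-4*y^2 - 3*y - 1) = 16*y^4 + 28*y^3 + 4*y^2 - 5*y - 3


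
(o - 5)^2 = o^2 - 10*o + 25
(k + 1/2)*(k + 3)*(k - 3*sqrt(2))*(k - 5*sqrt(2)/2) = k^4 - 11*sqrt(2)*k^3/2 + 7*k^3/2 - 77*sqrt(2)*k^2/4 + 33*k^2/2 - 33*sqrt(2)*k/4 + 105*k/2 + 45/2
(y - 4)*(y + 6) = y^2 + 2*y - 24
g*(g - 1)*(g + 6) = g^3 + 5*g^2 - 6*g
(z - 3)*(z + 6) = z^2 + 3*z - 18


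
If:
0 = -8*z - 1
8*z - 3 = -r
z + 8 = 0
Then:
No Solution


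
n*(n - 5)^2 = n^3 - 10*n^2 + 25*n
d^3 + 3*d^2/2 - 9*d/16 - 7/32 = (d - 1/2)*(d + 1/4)*(d + 7/4)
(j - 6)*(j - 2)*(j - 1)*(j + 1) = j^4 - 8*j^3 + 11*j^2 + 8*j - 12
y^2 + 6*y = y*(y + 6)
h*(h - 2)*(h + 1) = h^3 - h^2 - 2*h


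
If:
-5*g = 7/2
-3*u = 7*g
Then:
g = -7/10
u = 49/30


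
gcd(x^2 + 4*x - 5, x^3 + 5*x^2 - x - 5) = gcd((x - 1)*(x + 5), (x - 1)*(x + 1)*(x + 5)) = x^2 + 4*x - 5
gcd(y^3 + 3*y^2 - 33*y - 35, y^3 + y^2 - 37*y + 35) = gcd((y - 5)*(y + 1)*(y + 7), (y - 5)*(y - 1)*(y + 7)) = y^2 + 2*y - 35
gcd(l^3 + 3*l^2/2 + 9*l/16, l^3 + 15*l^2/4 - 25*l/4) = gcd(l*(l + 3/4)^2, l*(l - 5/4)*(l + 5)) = l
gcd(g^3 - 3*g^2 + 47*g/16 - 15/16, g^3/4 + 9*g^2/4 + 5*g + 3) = 1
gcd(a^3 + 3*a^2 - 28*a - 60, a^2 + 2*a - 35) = a - 5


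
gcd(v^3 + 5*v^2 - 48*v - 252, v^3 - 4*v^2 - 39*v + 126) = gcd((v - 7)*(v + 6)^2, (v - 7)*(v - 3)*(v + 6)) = v^2 - v - 42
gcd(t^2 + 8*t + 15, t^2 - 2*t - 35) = t + 5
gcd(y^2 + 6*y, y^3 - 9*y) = y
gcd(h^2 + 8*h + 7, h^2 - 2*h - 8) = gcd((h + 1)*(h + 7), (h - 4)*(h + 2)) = 1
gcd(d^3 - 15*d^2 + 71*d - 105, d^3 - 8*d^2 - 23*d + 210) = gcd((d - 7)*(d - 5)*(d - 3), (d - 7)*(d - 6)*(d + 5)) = d - 7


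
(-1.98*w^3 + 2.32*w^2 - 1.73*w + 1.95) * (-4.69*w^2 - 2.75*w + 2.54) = 9.2862*w^5 - 5.4358*w^4 - 3.2955*w^3 + 1.5048*w^2 - 9.7567*w + 4.953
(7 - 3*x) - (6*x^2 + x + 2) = -6*x^2 - 4*x + 5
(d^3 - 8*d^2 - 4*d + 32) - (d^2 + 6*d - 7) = d^3 - 9*d^2 - 10*d + 39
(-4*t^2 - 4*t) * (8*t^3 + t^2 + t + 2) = -32*t^5 - 36*t^4 - 8*t^3 - 12*t^2 - 8*t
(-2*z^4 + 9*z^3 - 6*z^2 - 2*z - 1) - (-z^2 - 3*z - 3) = -2*z^4 + 9*z^3 - 5*z^2 + z + 2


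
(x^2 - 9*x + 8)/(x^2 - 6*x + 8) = (x^2 - 9*x + 8)/(x^2 - 6*x + 8)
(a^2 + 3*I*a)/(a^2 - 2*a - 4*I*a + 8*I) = a*(a + 3*I)/(a^2 - 2*a - 4*I*a + 8*I)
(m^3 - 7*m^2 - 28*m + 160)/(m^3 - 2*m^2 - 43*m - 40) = (m - 4)/(m + 1)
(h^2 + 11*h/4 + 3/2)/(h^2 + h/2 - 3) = (4*h + 3)/(2*(2*h - 3))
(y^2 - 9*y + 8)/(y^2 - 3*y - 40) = (y - 1)/(y + 5)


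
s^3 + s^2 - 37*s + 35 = (s - 5)*(s - 1)*(s + 7)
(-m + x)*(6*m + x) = -6*m^2 + 5*m*x + x^2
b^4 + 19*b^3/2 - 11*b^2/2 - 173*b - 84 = (b - 4)*(b + 1/2)*(b + 6)*(b + 7)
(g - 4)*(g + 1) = g^2 - 3*g - 4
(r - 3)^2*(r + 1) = r^3 - 5*r^2 + 3*r + 9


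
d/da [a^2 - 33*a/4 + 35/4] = 2*a - 33/4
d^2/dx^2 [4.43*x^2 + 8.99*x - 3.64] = 8.86000000000000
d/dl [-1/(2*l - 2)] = 1/(2*(l - 1)^2)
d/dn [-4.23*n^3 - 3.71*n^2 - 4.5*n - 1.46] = -12.69*n^2 - 7.42*n - 4.5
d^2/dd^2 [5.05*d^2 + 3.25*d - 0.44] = 10.1000000000000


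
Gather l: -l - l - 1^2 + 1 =-2*l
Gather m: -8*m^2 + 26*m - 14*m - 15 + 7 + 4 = -8*m^2 + 12*m - 4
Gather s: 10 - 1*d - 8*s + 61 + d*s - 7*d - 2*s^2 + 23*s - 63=-8*d - 2*s^2 + s*(d + 15) + 8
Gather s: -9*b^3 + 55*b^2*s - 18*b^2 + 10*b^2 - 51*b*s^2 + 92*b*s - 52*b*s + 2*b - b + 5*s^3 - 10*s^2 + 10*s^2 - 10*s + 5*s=-9*b^3 - 8*b^2 - 51*b*s^2 + b + 5*s^3 + s*(55*b^2 + 40*b - 5)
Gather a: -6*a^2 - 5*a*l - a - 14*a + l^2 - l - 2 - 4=-6*a^2 + a*(-5*l - 15) + l^2 - l - 6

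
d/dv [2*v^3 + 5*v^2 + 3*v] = 6*v^2 + 10*v + 3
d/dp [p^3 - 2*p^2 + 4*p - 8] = 3*p^2 - 4*p + 4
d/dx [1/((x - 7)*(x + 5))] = 2*(1 - x)/(x^4 - 4*x^3 - 66*x^2 + 140*x + 1225)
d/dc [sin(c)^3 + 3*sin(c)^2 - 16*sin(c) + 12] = (3*sin(c)^2 + 6*sin(c) - 16)*cos(c)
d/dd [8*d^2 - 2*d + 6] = 16*d - 2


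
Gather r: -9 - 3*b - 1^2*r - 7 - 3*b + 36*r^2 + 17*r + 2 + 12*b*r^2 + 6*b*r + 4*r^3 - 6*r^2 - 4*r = -6*b + 4*r^3 + r^2*(12*b + 30) + r*(6*b + 12) - 14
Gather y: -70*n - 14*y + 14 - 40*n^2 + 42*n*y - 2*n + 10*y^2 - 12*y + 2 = -40*n^2 - 72*n + 10*y^2 + y*(42*n - 26) + 16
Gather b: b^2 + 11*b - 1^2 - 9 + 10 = b^2 + 11*b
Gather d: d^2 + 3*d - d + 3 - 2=d^2 + 2*d + 1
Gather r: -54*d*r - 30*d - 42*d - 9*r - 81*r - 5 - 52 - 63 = -72*d + r*(-54*d - 90) - 120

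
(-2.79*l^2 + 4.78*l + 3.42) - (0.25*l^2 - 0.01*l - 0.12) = -3.04*l^2 + 4.79*l + 3.54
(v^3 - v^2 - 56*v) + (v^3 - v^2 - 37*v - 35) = 2*v^3 - 2*v^2 - 93*v - 35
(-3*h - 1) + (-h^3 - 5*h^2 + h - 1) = -h^3 - 5*h^2 - 2*h - 2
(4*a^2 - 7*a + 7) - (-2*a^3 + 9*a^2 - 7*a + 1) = 2*a^3 - 5*a^2 + 6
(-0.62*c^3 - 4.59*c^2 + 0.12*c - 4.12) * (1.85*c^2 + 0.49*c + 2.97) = -1.147*c^5 - 8.7953*c^4 - 3.8685*c^3 - 21.1955*c^2 - 1.6624*c - 12.2364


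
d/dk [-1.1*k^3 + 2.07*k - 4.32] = 2.07 - 3.3*k^2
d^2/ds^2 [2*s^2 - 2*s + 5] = 4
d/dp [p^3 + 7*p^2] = p*(3*p + 14)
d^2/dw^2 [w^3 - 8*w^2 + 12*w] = 6*w - 16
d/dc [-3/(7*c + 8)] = 21/(7*c + 8)^2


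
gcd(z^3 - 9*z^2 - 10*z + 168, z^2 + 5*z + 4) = z + 4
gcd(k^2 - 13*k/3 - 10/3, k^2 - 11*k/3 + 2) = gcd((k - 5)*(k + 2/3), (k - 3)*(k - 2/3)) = 1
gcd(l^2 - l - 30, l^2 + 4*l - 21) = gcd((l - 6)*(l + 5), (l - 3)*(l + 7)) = 1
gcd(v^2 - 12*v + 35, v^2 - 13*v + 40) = v - 5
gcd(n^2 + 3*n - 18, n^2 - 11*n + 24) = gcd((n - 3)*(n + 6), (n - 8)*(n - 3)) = n - 3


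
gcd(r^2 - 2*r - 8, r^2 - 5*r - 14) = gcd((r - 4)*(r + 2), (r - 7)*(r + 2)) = r + 2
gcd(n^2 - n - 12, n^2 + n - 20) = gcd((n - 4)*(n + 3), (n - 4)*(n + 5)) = n - 4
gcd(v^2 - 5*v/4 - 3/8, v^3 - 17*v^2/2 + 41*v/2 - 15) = v - 3/2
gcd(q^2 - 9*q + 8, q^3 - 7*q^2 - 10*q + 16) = q^2 - 9*q + 8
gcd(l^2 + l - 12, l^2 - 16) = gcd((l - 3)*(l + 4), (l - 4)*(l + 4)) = l + 4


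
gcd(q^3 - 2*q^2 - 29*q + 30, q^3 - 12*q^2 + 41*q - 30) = q^2 - 7*q + 6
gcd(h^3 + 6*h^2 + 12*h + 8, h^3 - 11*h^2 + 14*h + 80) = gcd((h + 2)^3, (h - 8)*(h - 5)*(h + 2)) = h + 2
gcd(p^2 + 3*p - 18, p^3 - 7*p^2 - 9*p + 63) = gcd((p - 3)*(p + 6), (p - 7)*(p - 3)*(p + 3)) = p - 3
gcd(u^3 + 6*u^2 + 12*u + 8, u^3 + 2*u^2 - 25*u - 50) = u + 2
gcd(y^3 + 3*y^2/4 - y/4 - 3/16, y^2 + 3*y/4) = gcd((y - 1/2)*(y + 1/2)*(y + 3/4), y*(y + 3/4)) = y + 3/4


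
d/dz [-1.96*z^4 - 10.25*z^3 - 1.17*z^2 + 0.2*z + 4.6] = -7.84*z^3 - 30.75*z^2 - 2.34*z + 0.2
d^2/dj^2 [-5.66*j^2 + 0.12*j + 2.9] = -11.3200000000000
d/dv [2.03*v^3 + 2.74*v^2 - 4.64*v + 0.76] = 6.09*v^2 + 5.48*v - 4.64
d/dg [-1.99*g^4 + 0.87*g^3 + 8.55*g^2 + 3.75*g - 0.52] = -7.96*g^3 + 2.61*g^2 + 17.1*g + 3.75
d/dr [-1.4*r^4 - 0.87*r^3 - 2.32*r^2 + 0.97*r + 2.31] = -5.6*r^3 - 2.61*r^2 - 4.64*r + 0.97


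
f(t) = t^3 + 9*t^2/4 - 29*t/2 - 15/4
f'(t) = 3*t^2 + 9*t/2 - 29/2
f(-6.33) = -75.45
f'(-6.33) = 77.22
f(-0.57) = 5.06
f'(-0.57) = -16.09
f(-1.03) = 12.48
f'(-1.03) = -15.95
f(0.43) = -9.49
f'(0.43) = -12.01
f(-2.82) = 32.61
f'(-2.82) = -3.33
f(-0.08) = -2.58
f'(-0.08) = -14.84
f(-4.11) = 24.43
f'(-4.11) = 17.68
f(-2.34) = 29.69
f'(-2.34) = -8.60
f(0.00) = -3.75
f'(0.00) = -14.50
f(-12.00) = -1233.75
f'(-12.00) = 363.50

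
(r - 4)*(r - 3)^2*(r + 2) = r^4 - 8*r^3 + 13*r^2 + 30*r - 72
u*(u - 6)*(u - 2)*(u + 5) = u^4 - 3*u^3 - 28*u^2 + 60*u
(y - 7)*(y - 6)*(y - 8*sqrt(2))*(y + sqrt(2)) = y^4 - 13*y^3 - 7*sqrt(2)*y^3 + 26*y^2 + 91*sqrt(2)*y^2 - 294*sqrt(2)*y + 208*y - 672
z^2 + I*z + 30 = (z - 5*I)*(z + 6*I)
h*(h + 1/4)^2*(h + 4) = h^4 + 9*h^3/2 + 33*h^2/16 + h/4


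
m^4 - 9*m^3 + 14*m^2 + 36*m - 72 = (m - 6)*(m - 3)*(m - 2)*(m + 2)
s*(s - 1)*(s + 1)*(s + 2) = s^4 + 2*s^3 - s^2 - 2*s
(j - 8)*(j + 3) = j^2 - 5*j - 24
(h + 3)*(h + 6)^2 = h^3 + 15*h^2 + 72*h + 108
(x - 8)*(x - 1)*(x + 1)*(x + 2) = x^4 - 6*x^3 - 17*x^2 + 6*x + 16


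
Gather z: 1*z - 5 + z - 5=2*z - 10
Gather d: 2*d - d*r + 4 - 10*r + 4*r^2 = d*(2 - r) + 4*r^2 - 10*r + 4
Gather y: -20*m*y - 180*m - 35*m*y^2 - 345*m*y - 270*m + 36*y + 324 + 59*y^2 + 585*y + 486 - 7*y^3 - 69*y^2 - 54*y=-450*m - 7*y^3 + y^2*(-35*m - 10) + y*(567 - 365*m) + 810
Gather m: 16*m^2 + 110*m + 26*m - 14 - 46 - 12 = 16*m^2 + 136*m - 72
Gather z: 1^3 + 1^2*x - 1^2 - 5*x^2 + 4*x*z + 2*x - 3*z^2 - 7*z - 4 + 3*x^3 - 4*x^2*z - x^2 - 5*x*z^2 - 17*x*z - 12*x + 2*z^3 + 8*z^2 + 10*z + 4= 3*x^3 - 6*x^2 - 9*x + 2*z^3 + z^2*(5 - 5*x) + z*(-4*x^2 - 13*x + 3)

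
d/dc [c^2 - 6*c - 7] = 2*c - 6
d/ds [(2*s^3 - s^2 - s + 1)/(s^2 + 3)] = (2*s^4 + 19*s^2 - 8*s - 3)/(s^4 + 6*s^2 + 9)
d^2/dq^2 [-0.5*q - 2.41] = 0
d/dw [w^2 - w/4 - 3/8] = 2*w - 1/4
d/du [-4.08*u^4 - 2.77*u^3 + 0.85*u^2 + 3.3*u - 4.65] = -16.32*u^3 - 8.31*u^2 + 1.7*u + 3.3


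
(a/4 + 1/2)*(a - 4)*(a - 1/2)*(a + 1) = a^4/4 - 3*a^3/8 - 19*a^2/8 - 3*a/4 + 1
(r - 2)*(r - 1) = r^2 - 3*r + 2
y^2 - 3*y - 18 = (y - 6)*(y + 3)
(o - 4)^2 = o^2 - 8*o + 16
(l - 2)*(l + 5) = l^2 + 3*l - 10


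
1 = 1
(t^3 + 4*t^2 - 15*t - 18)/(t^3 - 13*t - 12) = (t^2 + 3*t - 18)/(t^2 - t - 12)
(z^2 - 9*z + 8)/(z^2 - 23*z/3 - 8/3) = 3*(z - 1)/(3*z + 1)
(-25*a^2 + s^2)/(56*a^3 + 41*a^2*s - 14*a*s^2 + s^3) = (-25*a^2 + s^2)/(56*a^3 + 41*a^2*s - 14*a*s^2 + s^3)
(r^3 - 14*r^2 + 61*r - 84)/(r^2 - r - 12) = (r^2 - 10*r + 21)/(r + 3)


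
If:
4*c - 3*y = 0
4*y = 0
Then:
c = 0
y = 0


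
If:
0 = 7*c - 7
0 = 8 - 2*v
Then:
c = 1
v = 4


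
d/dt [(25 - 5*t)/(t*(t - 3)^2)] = 5*(2*t^2 - 15*t + 15)/(t^2*(t^3 - 9*t^2 + 27*t - 27))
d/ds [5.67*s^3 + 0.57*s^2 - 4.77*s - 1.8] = 17.01*s^2 + 1.14*s - 4.77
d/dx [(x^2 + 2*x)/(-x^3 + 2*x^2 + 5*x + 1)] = (x^4 + 4*x^3 + x^2 + 2*x + 2)/(x^6 - 4*x^5 - 6*x^4 + 18*x^3 + 29*x^2 + 10*x + 1)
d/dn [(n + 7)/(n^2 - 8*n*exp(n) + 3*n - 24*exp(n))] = (n^2 - 8*n*exp(n) + 3*n + (n + 7)*(8*n*exp(n) - 2*n + 32*exp(n) - 3) - 24*exp(n))/(n^2 - 8*n*exp(n) + 3*n - 24*exp(n))^2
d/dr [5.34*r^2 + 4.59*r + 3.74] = 10.68*r + 4.59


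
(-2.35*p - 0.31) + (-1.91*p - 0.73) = -4.26*p - 1.04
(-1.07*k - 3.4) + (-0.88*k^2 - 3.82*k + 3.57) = -0.88*k^2 - 4.89*k + 0.17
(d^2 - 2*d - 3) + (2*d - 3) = d^2 - 6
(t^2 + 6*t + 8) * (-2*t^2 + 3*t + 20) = -2*t^4 - 9*t^3 + 22*t^2 + 144*t + 160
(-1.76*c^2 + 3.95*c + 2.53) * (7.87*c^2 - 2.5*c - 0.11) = -13.8512*c^4 + 35.4865*c^3 + 10.2297*c^2 - 6.7595*c - 0.2783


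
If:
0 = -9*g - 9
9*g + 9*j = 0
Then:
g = -1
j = 1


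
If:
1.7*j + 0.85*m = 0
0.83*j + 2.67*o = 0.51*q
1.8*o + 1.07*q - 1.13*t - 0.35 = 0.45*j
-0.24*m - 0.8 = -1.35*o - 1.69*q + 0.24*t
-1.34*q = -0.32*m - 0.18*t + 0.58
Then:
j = -1.83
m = 3.66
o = 0.71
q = 0.75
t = 2.26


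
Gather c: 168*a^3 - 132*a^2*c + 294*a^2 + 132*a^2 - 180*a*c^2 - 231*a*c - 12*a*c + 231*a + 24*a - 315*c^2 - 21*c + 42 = 168*a^3 + 426*a^2 + 255*a + c^2*(-180*a - 315) + c*(-132*a^2 - 243*a - 21) + 42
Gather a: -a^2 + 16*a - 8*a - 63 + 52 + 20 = -a^2 + 8*a + 9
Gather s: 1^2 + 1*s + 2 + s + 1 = 2*s + 4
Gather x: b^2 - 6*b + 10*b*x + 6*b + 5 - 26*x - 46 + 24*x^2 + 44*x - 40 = b^2 + 24*x^2 + x*(10*b + 18) - 81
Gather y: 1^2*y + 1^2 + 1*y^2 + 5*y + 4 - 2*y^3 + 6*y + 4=-2*y^3 + y^2 + 12*y + 9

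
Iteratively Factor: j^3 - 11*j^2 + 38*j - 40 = (j - 4)*(j^2 - 7*j + 10) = (j - 4)*(j - 2)*(j - 5)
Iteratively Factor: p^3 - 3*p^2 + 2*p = (p)*(p^2 - 3*p + 2) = p*(p - 1)*(p - 2)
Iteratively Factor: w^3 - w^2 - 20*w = (w)*(w^2 - w - 20) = w*(w - 5)*(w + 4)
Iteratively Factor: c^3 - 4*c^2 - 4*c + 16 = (c + 2)*(c^2 - 6*c + 8) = (c - 4)*(c + 2)*(c - 2)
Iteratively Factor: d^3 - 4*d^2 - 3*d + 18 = (d - 3)*(d^2 - d - 6) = (d - 3)^2*(d + 2)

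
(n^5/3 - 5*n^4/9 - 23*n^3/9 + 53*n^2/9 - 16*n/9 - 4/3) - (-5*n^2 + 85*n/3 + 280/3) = n^5/3 - 5*n^4/9 - 23*n^3/9 + 98*n^2/9 - 271*n/9 - 284/3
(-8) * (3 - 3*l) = 24*l - 24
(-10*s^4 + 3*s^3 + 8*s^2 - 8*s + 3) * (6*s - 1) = -60*s^5 + 28*s^4 + 45*s^3 - 56*s^2 + 26*s - 3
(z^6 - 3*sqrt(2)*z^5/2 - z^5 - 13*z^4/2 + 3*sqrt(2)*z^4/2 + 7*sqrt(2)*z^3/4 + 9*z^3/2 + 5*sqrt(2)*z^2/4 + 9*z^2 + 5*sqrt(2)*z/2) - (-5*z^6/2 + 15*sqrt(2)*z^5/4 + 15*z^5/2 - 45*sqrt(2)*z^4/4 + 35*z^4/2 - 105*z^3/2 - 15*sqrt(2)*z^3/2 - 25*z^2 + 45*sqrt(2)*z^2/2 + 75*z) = 7*z^6/2 - 17*z^5/2 - 21*sqrt(2)*z^5/4 - 24*z^4 + 51*sqrt(2)*z^4/4 + 37*sqrt(2)*z^3/4 + 57*z^3 - 85*sqrt(2)*z^2/4 + 34*z^2 - 75*z + 5*sqrt(2)*z/2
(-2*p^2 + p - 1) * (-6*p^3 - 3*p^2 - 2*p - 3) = 12*p^5 + 7*p^3 + 7*p^2 - p + 3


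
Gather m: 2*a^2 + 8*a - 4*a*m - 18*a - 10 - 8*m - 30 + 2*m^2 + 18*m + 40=2*a^2 - 10*a + 2*m^2 + m*(10 - 4*a)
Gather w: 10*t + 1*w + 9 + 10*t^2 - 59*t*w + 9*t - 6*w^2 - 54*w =10*t^2 + 19*t - 6*w^2 + w*(-59*t - 53) + 9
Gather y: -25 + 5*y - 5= 5*y - 30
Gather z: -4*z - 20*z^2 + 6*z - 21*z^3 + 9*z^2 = -21*z^3 - 11*z^2 + 2*z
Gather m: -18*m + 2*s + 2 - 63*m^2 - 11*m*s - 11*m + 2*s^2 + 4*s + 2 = -63*m^2 + m*(-11*s - 29) + 2*s^2 + 6*s + 4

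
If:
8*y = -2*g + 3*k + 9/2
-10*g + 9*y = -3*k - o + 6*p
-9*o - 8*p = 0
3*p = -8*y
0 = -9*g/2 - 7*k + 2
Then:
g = 58017/76717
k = -30755/153434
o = 54240/76717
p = -61020/76717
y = 45765/153434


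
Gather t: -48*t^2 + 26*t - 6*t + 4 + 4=-48*t^2 + 20*t + 8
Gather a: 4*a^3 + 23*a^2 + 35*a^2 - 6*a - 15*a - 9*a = 4*a^3 + 58*a^2 - 30*a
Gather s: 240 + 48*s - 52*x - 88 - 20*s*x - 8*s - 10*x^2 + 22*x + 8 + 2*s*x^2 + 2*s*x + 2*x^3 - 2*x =s*(2*x^2 - 18*x + 40) + 2*x^3 - 10*x^2 - 32*x + 160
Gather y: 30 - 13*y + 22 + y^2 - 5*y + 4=y^2 - 18*y + 56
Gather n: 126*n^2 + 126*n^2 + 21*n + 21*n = 252*n^2 + 42*n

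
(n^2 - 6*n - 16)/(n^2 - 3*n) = (n^2 - 6*n - 16)/(n*(n - 3))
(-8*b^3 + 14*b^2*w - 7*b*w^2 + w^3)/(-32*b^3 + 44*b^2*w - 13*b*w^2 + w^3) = (-2*b + w)/(-8*b + w)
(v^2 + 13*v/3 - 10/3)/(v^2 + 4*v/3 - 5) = (3*v^2 + 13*v - 10)/(3*v^2 + 4*v - 15)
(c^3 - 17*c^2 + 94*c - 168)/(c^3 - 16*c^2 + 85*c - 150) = (c^2 - 11*c + 28)/(c^2 - 10*c + 25)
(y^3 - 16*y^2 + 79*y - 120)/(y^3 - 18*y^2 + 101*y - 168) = (y - 5)/(y - 7)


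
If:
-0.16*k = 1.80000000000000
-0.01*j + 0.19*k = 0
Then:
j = -213.75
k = -11.25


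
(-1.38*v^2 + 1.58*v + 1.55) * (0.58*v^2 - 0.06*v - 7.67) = -0.8004*v^4 + 0.9992*v^3 + 11.3888*v^2 - 12.2116*v - 11.8885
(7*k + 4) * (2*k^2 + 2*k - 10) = 14*k^3 + 22*k^2 - 62*k - 40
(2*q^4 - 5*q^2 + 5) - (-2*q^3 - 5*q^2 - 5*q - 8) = 2*q^4 + 2*q^3 + 5*q + 13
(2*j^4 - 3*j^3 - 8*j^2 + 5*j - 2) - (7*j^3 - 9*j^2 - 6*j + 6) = 2*j^4 - 10*j^3 + j^2 + 11*j - 8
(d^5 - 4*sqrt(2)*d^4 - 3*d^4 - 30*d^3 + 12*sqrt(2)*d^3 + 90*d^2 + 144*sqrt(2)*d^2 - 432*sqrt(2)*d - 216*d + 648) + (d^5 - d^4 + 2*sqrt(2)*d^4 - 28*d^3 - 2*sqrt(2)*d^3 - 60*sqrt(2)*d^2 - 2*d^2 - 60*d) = 2*d^5 - 4*d^4 - 2*sqrt(2)*d^4 - 58*d^3 + 10*sqrt(2)*d^3 + 88*d^2 + 84*sqrt(2)*d^2 - 432*sqrt(2)*d - 276*d + 648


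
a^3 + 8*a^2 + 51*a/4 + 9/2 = (a + 1/2)*(a + 3/2)*(a + 6)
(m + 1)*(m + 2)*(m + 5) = m^3 + 8*m^2 + 17*m + 10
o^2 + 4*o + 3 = (o + 1)*(o + 3)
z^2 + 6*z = z*(z + 6)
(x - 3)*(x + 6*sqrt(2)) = x^2 - 3*x + 6*sqrt(2)*x - 18*sqrt(2)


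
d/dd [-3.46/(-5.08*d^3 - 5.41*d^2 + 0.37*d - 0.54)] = (-52.7304*d^2 - 37.4372*d + 1.2802)/(5.08*d^3 + 5.41*d^2 - 0.37*d + 0.54)^2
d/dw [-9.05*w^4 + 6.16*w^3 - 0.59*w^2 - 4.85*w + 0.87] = -36.2*w^3 + 18.48*w^2 - 1.18*w - 4.85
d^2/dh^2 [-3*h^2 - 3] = -6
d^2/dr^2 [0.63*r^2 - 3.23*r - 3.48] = 1.26000000000000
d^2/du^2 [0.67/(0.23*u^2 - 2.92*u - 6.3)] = (0.070886*u^2 - 0.899944*u - 0.67*(0.46*u - 2.92)*(0.92*u - 5.84) - 1.94166)/(-0.23*u^2 + 2.92*u + 6.3)^3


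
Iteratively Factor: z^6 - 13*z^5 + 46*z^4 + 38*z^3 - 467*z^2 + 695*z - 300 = (z - 1)*(z^5 - 12*z^4 + 34*z^3 + 72*z^2 - 395*z + 300) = (z - 5)*(z - 1)*(z^4 - 7*z^3 - z^2 + 67*z - 60) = (z - 5)*(z - 4)*(z - 1)*(z^3 - 3*z^2 - 13*z + 15) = (z - 5)*(z - 4)*(z - 1)^2*(z^2 - 2*z - 15) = (z - 5)^2*(z - 4)*(z - 1)^2*(z + 3)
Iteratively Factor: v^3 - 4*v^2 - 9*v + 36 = (v - 3)*(v^2 - v - 12) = (v - 3)*(v + 3)*(v - 4)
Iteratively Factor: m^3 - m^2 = (m)*(m^2 - m) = m*(m - 1)*(m)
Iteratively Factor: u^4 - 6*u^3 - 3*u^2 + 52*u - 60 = (u - 2)*(u^3 - 4*u^2 - 11*u + 30) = (u - 2)*(u + 3)*(u^2 - 7*u + 10) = (u - 2)^2*(u + 3)*(u - 5)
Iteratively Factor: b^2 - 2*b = (b - 2)*(b)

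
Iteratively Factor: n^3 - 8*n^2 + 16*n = (n - 4)*(n^2 - 4*n) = (n - 4)^2*(n)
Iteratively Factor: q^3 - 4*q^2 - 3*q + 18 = (q + 2)*(q^2 - 6*q + 9) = (q - 3)*(q + 2)*(q - 3)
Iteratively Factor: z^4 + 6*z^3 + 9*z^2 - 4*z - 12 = (z - 1)*(z^3 + 7*z^2 + 16*z + 12) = (z - 1)*(z + 2)*(z^2 + 5*z + 6) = (z - 1)*(z + 2)^2*(z + 3)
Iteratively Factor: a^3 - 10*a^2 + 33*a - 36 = (a - 3)*(a^2 - 7*a + 12) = (a - 4)*(a - 3)*(a - 3)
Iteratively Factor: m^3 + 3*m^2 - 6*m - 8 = (m + 4)*(m^2 - m - 2) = (m + 1)*(m + 4)*(m - 2)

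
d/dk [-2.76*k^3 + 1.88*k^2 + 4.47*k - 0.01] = -8.28*k^2 + 3.76*k + 4.47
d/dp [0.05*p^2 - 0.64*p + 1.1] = 0.1*p - 0.64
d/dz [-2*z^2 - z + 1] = -4*z - 1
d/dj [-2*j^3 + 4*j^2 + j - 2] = -6*j^2 + 8*j + 1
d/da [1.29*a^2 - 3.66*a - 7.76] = 2.58*a - 3.66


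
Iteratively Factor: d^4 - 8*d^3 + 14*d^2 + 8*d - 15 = (d - 1)*(d^3 - 7*d^2 + 7*d + 15) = (d - 5)*(d - 1)*(d^2 - 2*d - 3) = (d - 5)*(d - 3)*(d - 1)*(d + 1)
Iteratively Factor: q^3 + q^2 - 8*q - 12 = (q - 3)*(q^2 + 4*q + 4) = (q - 3)*(q + 2)*(q + 2)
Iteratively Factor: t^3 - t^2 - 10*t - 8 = (t + 1)*(t^2 - 2*t - 8) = (t + 1)*(t + 2)*(t - 4)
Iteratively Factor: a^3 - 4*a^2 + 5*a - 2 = (a - 1)*(a^2 - 3*a + 2) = (a - 2)*(a - 1)*(a - 1)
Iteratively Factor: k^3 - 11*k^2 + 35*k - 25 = (k - 5)*(k^2 - 6*k + 5) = (k - 5)*(k - 1)*(k - 5)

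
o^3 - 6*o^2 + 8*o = o*(o - 4)*(o - 2)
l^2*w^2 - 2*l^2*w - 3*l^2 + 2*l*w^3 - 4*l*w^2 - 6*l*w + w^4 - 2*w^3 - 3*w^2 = (l + w)^2*(w - 3)*(w + 1)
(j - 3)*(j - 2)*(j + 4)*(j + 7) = j^4 + 6*j^3 - 21*j^2 - 74*j + 168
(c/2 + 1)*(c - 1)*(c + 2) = c^3/2 + 3*c^2/2 - 2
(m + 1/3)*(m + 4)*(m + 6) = m^3 + 31*m^2/3 + 82*m/3 + 8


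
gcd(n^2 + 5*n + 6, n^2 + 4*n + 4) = n + 2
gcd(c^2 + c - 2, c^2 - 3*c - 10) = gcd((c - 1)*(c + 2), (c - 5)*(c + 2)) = c + 2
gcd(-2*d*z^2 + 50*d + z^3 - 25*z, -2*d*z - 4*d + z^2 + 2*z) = -2*d + z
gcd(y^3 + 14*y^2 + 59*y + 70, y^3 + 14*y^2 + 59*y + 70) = y^3 + 14*y^2 + 59*y + 70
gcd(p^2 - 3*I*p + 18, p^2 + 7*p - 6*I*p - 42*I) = p - 6*I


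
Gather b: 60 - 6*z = 60 - 6*z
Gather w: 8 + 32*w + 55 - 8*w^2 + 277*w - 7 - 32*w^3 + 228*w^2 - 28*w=-32*w^3 + 220*w^2 + 281*w + 56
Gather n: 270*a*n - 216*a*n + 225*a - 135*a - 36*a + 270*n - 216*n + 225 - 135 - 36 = 54*a + n*(54*a + 54) + 54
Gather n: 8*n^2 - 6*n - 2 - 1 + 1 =8*n^2 - 6*n - 2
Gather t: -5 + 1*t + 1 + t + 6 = 2*t + 2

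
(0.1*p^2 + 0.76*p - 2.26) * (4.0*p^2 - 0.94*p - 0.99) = 0.4*p^4 + 2.946*p^3 - 9.8534*p^2 + 1.372*p + 2.2374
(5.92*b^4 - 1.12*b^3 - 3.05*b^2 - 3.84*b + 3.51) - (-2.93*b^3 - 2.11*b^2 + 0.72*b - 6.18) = 5.92*b^4 + 1.81*b^3 - 0.94*b^2 - 4.56*b + 9.69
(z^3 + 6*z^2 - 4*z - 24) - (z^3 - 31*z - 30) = 6*z^2 + 27*z + 6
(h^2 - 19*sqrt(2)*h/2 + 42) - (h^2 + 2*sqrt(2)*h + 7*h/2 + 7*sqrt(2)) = -23*sqrt(2)*h/2 - 7*h/2 - 7*sqrt(2) + 42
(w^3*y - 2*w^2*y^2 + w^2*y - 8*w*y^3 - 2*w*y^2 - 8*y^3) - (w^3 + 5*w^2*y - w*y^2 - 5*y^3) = w^3*y - w^3 - 2*w^2*y^2 - 4*w^2*y - 8*w*y^3 - w*y^2 - 3*y^3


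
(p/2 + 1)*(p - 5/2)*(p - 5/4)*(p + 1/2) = p^4/2 - 5*p^3/8 - 21*p^2/8 + 65*p/32 + 25/16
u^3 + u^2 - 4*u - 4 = (u - 2)*(u + 1)*(u + 2)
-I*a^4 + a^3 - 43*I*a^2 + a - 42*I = (a - 6*I)*(a - I)*(a + 7*I)*(-I*a + 1)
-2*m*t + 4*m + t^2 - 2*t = (-2*m + t)*(t - 2)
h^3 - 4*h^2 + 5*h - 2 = (h - 2)*(h - 1)^2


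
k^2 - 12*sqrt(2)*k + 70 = (k - 7*sqrt(2))*(k - 5*sqrt(2))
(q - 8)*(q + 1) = q^2 - 7*q - 8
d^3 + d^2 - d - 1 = (d - 1)*(d + 1)^2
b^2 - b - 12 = (b - 4)*(b + 3)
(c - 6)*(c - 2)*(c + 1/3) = c^3 - 23*c^2/3 + 28*c/3 + 4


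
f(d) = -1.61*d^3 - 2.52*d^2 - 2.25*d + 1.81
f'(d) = -4.83*d^2 - 5.04*d - 2.25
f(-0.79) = 2.81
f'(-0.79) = -1.28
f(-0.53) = 2.53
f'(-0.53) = -0.94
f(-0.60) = 2.60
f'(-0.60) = -0.96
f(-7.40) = 532.88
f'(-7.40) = -229.44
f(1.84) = -20.89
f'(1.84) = -27.88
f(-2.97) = 28.44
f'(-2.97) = -29.89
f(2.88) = -64.03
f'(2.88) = -56.83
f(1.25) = -8.08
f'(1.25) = -16.10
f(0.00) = 1.81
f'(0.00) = -2.25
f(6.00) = -450.17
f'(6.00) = -206.37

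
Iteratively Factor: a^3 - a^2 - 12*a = (a - 4)*(a^2 + 3*a) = a*(a - 4)*(a + 3)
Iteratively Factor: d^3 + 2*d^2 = (d)*(d^2 + 2*d) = d*(d + 2)*(d)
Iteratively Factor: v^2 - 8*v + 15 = (v - 5)*(v - 3)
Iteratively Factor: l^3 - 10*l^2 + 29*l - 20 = (l - 4)*(l^2 - 6*l + 5) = (l - 5)*(l - 4)*(l - 1)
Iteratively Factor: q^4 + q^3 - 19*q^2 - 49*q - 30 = (q - 5)*(q^3 + 6*q^2 + 11*q + 6) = (q - 5)*(q + 3)*(q^2 + 3*q + 2) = (q - 5)*(q + 1)*(q + 3)*(q + 2)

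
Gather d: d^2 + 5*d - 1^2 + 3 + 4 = d^2 + 5*d + 6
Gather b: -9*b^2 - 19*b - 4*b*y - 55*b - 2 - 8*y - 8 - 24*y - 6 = -9*b^2 + b*(-4*y - 74) - 32*y - 16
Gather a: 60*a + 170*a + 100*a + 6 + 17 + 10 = 330*a + 33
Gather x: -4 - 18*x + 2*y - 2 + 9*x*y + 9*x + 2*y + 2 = x*(9*y - 9) + 4*y - 4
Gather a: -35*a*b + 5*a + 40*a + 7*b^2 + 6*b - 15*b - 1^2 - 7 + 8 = a*(45 - 35*b) + 7*b^2 - 9*b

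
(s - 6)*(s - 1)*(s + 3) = s^3 - 4*s^2 - 15*s + 18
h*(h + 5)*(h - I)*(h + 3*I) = h^4 + 5*h^3 + 2*I*h^3 + 3*h^2 + 10*I*h^2 + 15*h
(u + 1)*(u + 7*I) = u^2 + u + 7*I*u + 7*I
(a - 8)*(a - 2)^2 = a^3 - 12*a^2 + 36*a - 32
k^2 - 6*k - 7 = (k - 7)*(k + 1)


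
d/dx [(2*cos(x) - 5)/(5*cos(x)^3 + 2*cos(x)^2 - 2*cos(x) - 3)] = 16*(-20*sin(x)^2*cos(x) + 71*sin(x)^2 - 55)*sin(x)/(-8*sin(x)^2 + 7*cos(x) + 5*cos(3*x) - 4)^2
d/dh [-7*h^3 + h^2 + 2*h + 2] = -21*h^2 + 2*h + 2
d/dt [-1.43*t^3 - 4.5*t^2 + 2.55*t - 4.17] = -4.29*t^2 - 9.0*t + 2.55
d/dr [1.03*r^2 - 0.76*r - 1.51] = 2.06*r - 0.76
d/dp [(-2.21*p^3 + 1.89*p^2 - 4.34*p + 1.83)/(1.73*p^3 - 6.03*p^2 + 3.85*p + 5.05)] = (10.0566*p^4 - 2.00060000000001*p^3 - 61.8729*p^2 + 41.1588*p - 28.9625)/(2.9929*p^6 - 20.8638*p^5 + 49.6819*p^4 - 28.958*p^3 - 46.0805*p^2 + 38.885*p + 25.5025)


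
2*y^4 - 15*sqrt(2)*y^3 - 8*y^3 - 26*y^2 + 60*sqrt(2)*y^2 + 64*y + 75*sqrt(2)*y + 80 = (y - 5)*(y - 8*sqrt(2))*(sqrt(2)*y + 1)*(sqrt(2)*y + sqrt(2))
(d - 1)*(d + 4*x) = d^2 + 4*d*x - d - 4*x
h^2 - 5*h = h*(h - 5)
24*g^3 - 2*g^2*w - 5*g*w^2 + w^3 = (-4*g + w)*(-3*g + w)*(2*g + w)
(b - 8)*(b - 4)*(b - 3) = b^3 - 15*b^2 + 68*b - 96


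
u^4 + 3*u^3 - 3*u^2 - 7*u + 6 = (u - 1)^2*(u + 2)*(u + 3)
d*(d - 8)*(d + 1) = d^3 - 7*d^2 - 8*d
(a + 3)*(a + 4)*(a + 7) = a^3 + 14*a^2 + 61*a + 84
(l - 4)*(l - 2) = l^2 - 6*l + 8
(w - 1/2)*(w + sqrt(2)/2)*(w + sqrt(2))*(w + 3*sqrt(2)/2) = w^4 - w^3/2 + 3*sqrt(2)*w^3 - 3*sqrt(2)*w^2/2 + 11*w^2/2 - 11*w/4 + 3*sqrt(2)*w/2 - 3*sqrt(2)/4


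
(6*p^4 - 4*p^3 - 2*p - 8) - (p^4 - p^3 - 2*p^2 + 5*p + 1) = 5*p^4 - 3*p^3 + 2*p^2 - 7*p - 9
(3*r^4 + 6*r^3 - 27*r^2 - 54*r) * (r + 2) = 3*r^5 + 12*r^4 - 15*r^3 - 108*r^2 - 108*r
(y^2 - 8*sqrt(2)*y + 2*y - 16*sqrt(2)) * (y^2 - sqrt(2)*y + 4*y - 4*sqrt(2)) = y^4 - 9*sqrt(2)*y^3 + 6*y^3 - 54*sqrt(2)*y^2 + 24*y^2 - 72*sqrt(2)*y + 96*y + 128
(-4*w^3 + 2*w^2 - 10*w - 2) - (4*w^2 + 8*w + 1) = -4*w^3 - 2*w^2 - 18*w - 3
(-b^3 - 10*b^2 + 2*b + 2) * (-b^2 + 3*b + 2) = b^5 + 7*b^4 - 34*b^3 - 16*b^2 + 10*b + 4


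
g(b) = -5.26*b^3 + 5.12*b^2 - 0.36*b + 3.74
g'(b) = -15.78*b^2 + 10.24*b - 0.36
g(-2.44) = 111.51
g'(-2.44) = -119.29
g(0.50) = 4.18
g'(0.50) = 0.82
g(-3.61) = 319.23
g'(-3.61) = -242.97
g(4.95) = -510.56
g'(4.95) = -336.32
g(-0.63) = 7.31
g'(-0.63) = -13.07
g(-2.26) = 91.42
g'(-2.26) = -104.10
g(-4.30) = 518.16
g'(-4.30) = -336.16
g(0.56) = 4.22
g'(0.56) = 0.43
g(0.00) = 3.74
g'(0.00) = -0.36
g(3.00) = -93.28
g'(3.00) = -111.66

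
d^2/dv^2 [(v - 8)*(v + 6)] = 2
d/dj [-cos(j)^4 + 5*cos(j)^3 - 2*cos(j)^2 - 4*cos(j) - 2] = (4*cos(j)^3 - 15*cos(j)^2 + 4*cos(j) + 4)*sin(j)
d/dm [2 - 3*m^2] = -6*m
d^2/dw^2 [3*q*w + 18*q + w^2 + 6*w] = 2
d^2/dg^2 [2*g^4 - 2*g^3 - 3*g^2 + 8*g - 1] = 24*g^2 - 12*g - 6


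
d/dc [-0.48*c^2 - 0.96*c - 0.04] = -0.96*c - 0.96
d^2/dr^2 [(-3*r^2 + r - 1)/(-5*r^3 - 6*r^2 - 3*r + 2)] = 6*(25*r^6 - 25*r^5 - 25*r^4 + 125*r^3 + 67*r^2 + 16*r + 9)/(125*r^9 + 450*r^8 + 765*r^7 + 606*r^6 + 99*r^5 - 234*r^4 - 129*r^3 + 18*r^2 + 36*r - 8)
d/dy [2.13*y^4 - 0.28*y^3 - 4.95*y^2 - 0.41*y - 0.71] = 8.52*y^3 - 0.84*y^2 - 9.9*y - 0.41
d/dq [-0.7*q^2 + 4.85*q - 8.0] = 4.85 - 1.4*q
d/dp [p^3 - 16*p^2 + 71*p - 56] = 3*p^2 - 32*p + 71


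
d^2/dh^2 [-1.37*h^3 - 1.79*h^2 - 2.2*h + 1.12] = -8.22*h - 3.58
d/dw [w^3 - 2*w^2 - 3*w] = 3*w^2 - 4*w - 3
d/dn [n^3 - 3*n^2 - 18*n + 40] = 3*n^2 - 6*n - 18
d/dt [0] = 0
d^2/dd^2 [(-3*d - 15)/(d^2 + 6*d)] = 6*(d*(d + 6)*(3*d + 11) - 4*(d + 3)^2*(d + 5))/(d^3*(d + 6)^3)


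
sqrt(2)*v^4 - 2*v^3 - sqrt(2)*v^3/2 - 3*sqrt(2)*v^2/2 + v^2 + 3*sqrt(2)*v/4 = v*(v - 1/2)*(v - 3*sqrt(2)/2)*(sqrt(2)*v + 1)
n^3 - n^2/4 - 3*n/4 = n*(n - 1)*(n + 3/4)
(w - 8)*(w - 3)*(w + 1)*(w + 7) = w^4 - 3*w^3 - 57*w^2 + 115*w + 168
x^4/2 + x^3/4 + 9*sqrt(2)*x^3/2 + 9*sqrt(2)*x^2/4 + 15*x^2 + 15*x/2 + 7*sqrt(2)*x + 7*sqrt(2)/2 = (x/2 + sqrt(2)/2)*(x + 1/2)*(x + sqrt(2))*(x + 7*sqrt(2))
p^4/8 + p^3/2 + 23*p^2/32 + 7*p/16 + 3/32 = (p/4 + 1/4)*(p/2 + 1/4)*(p + 1)*(p + 3/2)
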